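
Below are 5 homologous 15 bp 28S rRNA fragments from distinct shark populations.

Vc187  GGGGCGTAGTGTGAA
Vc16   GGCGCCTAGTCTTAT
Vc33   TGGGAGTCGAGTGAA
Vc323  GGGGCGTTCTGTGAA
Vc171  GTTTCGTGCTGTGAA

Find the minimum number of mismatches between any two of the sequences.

2

Pairwise Hamming distances:
  Vc187 vs Vc16: 5
  Vc187 vs Vc33: 4
  Vc187 vs Vc323: 2
  Vc187 vs Vc171: 5
  Vc16 vs Vc33: 9
  Vc16 vs Vc323: 7
  Vc16 vs Vc171: 9
  Vc33 vs Vc323: 5
  Vc33 vs Vc171: 8
  Vc323 vs Vc171: 4
The smallest is 2, between Vc187 and Vc323.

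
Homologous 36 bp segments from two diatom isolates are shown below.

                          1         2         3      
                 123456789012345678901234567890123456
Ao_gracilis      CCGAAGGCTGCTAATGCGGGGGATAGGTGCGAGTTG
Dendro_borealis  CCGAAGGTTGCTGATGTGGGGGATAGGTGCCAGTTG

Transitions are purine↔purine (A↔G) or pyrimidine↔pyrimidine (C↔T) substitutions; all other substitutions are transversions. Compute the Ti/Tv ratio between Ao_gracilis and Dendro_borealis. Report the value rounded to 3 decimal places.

Differing sites — 8:C/T (Ti); 13:A/G (Ti); 17:C/T (Ti); 31:G/C (Tv).
Of the 4 differences, 3 transitions and 1 transversion, so Ti/Tv = 3/1 = 3.000.

3.000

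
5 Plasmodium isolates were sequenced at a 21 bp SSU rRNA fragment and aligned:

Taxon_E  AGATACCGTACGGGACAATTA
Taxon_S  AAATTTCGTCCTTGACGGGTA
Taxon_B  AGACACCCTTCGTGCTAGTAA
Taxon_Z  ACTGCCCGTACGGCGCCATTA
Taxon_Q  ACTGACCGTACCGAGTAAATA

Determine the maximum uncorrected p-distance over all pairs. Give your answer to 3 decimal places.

0.667

Pairwise Hamming distances:
  Taxon_E vs Taxon_S: 9
  Taxon_E vs Taxon_B: 8
  Taxon_E vs Taxon_Z: 7
  Taxon_E vs Taxon_Q: 8
  Taxon_S vs Taxon_B: 12
  Taxon_S vs Taxon_Z: 13
  Taxon_S vs Taxon_Q: 14
  Taxon_B vs Taxon_Z: 13
  Taxon_B vs Taxon_Q: 12
  Taxon_Z vs Taxon_Q: 6
The largest is 14 mismatches, between Taxon_S and Taxon_Q; p = 14/21 = 0.667.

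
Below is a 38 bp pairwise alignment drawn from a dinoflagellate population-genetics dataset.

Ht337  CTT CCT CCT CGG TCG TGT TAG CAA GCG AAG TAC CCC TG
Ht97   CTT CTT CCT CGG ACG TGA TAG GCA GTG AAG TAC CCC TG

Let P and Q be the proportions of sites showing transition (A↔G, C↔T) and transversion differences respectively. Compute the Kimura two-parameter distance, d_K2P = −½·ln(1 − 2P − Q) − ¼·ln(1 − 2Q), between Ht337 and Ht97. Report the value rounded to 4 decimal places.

0.1773

The sequences differ at positions 5 (C/T, transition), 13 (T/A, transversion), 18 (T/A, transversion), 22 (C/G, transversion), 23 (A/C, transversion), 26 (C/T, transition).
Of the 6 differences, 2 transitions and 4 transversions over 38 sites: P = 2/38 = 0.052632, Q = 4/38 = 0.105263.
d = −0.5·ln(0.789473) − 0.25·ln(0.789474) = −0.5·(-0.236390) − 0.25·(-0.236388) = 0.1773.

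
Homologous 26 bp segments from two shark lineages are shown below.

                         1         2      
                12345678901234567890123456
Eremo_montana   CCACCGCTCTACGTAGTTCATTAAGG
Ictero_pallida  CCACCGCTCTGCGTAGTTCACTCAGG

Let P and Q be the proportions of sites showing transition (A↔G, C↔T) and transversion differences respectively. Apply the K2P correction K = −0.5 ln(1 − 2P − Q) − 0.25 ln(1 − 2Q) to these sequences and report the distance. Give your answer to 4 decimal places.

0.1268

Differing sites — 11:A/G (Ti); 21:T/C (Ti); 23:A/C (Tv).
Of the 3 differences, 2 transitions and 1 transversion over 26 sites: P = 2/26 = 0.076923, Q = 1/26 = 0.038462.
d = −0.5·ln(0.807692) − 0.25·ln(0.923076) = −0.5·(-0.213574) − 0.25·(-0.080044) = 0.1268.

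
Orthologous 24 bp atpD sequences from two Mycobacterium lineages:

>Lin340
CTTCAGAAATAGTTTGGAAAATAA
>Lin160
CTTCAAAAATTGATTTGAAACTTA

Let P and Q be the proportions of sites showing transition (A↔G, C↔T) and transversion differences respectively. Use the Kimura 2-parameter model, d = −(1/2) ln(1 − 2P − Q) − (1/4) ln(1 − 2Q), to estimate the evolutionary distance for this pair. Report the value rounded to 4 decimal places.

The sequences differ at positions 6 (G/A, transition), 11 (A/T, transversion), 13 (T/A, transversion), 16 (G/T, transversion), 21 (A/C, transversion), 23 (A/T, transversion).
Of the 6 differences, 1 transition and 5 transversions over 24 sites: P = 1/24 = 0.041667, Q = 5/24 = 0.208333.
d = −0.5·ln(0.708333) − 0.25·ln(0.583334) = −0.5·(-0.344841) − 0.25·(-0.538995) = 0.3072.

0.3072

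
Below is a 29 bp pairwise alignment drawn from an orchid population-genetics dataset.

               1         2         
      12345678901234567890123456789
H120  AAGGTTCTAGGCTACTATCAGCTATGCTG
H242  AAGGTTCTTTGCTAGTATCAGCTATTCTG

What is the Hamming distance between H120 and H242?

4

Differing sites — 9:A/T; 10:G/T; 15:C/G; 26:G/T.
That gives 4 mismatches out of 29 aligned sites, so the Hamming distance is 4.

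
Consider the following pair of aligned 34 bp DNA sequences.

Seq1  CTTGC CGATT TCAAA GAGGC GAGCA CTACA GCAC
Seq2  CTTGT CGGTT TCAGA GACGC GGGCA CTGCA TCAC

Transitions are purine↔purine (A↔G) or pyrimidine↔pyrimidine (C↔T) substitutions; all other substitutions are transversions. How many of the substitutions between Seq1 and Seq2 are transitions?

Mismatches occur at site 5 (C/T, transition), site 8 (A/G, transition), site 14 (A/G, transition), site 18 (G/C, transversion), site 22 (A/G, transition), site 28 (A/G, transition), site 31 (G/T, transversion).
Of the 7 differences, 5 transitions and 2 transversions, so the answer is 5.

5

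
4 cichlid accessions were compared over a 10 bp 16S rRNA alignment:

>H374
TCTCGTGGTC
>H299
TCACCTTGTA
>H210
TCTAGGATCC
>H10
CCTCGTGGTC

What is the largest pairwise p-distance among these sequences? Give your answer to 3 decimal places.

Pairwise Hamming distances:
  H374 vs H299: 4
  H374 vs H210: 5
  H374 vs H10: 1
  H299 vs H210: 8
  H299 vs H10: 5
  H210 vs H10: 6
The largest is 8 mismatches, between H299 and H210; p = 8/10 = 0.800.

0.800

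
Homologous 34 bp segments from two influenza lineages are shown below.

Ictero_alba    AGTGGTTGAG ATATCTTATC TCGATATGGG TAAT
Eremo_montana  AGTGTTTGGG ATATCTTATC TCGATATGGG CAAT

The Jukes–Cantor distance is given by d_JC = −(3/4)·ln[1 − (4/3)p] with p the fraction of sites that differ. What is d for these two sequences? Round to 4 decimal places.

Differing sites — 5:G/T; 9:A/G; 31:T/C.
p = 3/34 = 0.088235.
d = −0.75 · ln(1 − (4/3)·0.088235) = −0.75 · ln(0.882353) = −0.75 · (-0.125163) = 0.0939.

0.0939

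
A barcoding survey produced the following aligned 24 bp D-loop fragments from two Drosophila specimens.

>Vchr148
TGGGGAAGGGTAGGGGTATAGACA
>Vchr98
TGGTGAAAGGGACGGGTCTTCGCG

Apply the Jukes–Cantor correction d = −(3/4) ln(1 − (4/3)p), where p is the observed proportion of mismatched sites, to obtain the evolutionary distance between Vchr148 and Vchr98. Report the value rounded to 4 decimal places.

Mismatches occur at site 4 (G→T), site 8 (G→A), site 11 (T→G), site 13 (G→C), site 18 (A→C), site 20 (A→T), site 21 (G→C), site 22 (A→G), site 24 (A→G).
p = 9/24 = 0.375000.
d = −0.75 · ln(1 − (4/3)·0.375000) = −0.75 · ln(0.500000) = −0.75 · (-0.693147) = 0.5199.

0.5199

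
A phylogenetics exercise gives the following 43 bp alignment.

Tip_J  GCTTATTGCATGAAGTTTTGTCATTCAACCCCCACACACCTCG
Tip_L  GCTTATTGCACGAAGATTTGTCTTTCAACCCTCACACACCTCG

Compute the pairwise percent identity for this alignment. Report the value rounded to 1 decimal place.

Differing sites — 11:T/C; 16:T/A; 23:A/T; 32:C/T.
39 of the 43 sites match, so the percent identity is 39/43 × 100 = 90.7%.

90.7%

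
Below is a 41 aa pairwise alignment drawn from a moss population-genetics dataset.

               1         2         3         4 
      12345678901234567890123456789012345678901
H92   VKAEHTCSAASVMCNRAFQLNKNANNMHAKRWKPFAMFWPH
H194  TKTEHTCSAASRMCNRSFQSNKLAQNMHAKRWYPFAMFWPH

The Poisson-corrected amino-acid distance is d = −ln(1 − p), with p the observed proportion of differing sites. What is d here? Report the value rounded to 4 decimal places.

0.2171

The sequences differ at positions 1 (V/T), 3 (A/T), 12 (V/R), 17 (A/S), 20 (L/S), 23 (N/L), 25 (N/Q), 33 (K/Y).
p = 8/41 = 0.195122.
d = −ln(1 − 0.195122) = −ln(0.804878) = 0.2171.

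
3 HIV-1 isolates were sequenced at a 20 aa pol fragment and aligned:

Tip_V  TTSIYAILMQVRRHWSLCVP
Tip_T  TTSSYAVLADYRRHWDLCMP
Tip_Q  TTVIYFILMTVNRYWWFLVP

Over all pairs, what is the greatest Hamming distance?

13

Pairwise Hamming distances:
  Tip_V vs Tip_T: 7
  Tip_V vs Tip_Q: 8
  Tip_T vs Tip_Q: 13
The largest is 13, between Tip_T and Tip_Q.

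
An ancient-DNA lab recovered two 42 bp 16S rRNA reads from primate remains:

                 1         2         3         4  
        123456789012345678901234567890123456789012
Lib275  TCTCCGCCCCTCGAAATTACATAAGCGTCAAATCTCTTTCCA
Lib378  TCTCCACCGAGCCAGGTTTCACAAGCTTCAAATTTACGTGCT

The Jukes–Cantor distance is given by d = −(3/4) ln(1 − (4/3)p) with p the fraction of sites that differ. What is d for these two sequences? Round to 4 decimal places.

0.5319

The sequences differ at positions 6 (G/A), 9 (C/G), 10 (C/A), 11 (T/G), 13 (G/C), 15 (A/G), 16 (A/G), 19 (A/T), 22 (T/C), 27 (G/T), 34 (C/T), 36 (C/A), 37 (T/C), 38 (T/G), 40 (C/G), 42 (A/T).
p = 16/42 = 0.380952.
d = −0.75 · ln(1 − (4/3)·0.380952) = −0.75 · ln(0.492064) = −0.75 · (-0.709146) = 0.5319.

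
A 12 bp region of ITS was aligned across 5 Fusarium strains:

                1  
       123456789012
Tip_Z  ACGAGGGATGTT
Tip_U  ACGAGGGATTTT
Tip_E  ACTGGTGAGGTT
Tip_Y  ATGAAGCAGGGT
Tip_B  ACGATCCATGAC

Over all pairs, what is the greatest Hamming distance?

Pairwise Hamming distances:
  Tip_Z vs Tip_U: 1
  Tip_Z vs Tip_E: 4
  Tip_Z vs Tip_Y: 5
  Tip_Z vs Tip_B: 5
  Tip_U vs Tip_E: 5
  Tip_U vs Tip_Y: 6
  Tip_U vs Tip_B: 6
  Tip_E vs Tip_Y: 7
  Tip_E vs Tip_B: 8
  Tip_Y vs Tip_B: 6
The largest is 8, between Tip_E and Tip_B.

8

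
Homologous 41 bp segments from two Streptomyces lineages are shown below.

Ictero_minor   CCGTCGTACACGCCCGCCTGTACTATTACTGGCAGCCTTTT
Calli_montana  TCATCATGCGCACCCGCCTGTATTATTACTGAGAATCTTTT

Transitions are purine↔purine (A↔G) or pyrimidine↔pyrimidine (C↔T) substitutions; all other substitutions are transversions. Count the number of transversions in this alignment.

1

The sequences differ at positions 1 (C/T, transition), 3 (G/A, transition), 6 (G/A, transition), 8 (A/G, transition), 10 (A/G, transition), 12 (G/A, transition), 23 (C/T, transition), 32 (G/A, transition), 33 (C/G, transversion), 35 (G/A, transition), 36 (C/T, transition).
Of the 11 differences, 10 transitions and 1 transversion, so the answer is 1.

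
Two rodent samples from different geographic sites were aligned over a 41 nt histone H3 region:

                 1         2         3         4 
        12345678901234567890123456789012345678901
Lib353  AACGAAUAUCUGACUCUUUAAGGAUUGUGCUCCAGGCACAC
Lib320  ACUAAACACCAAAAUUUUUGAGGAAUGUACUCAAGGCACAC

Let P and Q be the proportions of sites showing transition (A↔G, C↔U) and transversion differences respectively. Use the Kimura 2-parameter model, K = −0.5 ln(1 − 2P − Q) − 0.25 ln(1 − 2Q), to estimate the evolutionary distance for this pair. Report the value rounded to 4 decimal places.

0.4288

Differing sites — 2:A/C (Tv); 3:C/U (Ti); 4:G/A (Ti); 7:U/C (Ti); 9:U/C (Ti); 11:U/A (Tv); 12:G/A (Ti); 14:C/A (Tv); 16:C/U (Ti); 20:A/G (Ti); 25:U/A (Tv); 29:G/A (Ti); 33:C/A (Tv).
Of the 13 differences, 8 transitions and 5 transversions over 41 sites: P = 8/41 = 0.195122, Q = 5/41 = 0.121951.
d = −0.5·ln(0.487805) − 0.25·ln(0.756098) = −0.5·(-0.717840) − 0.25·(-0.279584) = 0.4288.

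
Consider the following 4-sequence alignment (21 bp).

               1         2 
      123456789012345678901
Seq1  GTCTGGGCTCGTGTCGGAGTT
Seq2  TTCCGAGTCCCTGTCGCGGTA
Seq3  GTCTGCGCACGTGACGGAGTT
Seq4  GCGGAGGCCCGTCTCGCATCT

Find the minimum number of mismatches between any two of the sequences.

Pairwise Hamming distances:
  Seq1 vs Seq2: 9
  Seq1 vs Seq3: 3
  Seq1 vs Seq4: 9
  Seq2 vs Seq3: 10
  Seq2 vs Seq4: 13
  Seq3 vs Seq4: 11
The smallest is 3, between Seq1 and Seq3.

3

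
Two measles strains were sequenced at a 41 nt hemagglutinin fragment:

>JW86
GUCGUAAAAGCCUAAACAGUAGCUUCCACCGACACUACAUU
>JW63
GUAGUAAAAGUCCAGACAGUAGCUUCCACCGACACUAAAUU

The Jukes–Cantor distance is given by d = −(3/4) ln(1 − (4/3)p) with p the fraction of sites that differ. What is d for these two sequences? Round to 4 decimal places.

0.1331

Differing sites — 3:C/A; 11:C/U; 13:U/C; 15:A/G; 38:C/A.
p = 5/41 = 0.121951.
d = −0.75 · ln(1 − (4/3)·0.121951) = −0.75 · ln(0.837399) = −0.75 · (-0.177455) = 0.1331.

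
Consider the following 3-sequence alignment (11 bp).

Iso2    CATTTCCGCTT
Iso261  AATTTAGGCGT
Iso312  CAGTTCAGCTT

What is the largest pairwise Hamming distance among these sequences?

Pairwise Hamming distances:
  Iso2 vs Iso261: 4
  Iso2 vs Iso312: 2
  Iso261 vs Iso312: 5
The largest is 5, between Iso261 and Iso312.

5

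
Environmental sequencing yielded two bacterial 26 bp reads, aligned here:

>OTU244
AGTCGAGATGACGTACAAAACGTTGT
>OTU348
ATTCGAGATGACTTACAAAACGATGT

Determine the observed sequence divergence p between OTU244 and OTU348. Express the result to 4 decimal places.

Mismatches occur at site 2 (G↔T), site 13 (G↔T), site 23 (T↔A).
There are 3 differences over 26 sites, so p = 3/26 = 0.1154.

0.1154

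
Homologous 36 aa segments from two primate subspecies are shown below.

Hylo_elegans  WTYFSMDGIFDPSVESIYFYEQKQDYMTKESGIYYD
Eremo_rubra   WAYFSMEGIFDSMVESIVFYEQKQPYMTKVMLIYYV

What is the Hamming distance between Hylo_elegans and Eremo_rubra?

Differing sites — 2:T/A; 7:D/E; 12:P/S; 13:S/M; 18:Y/V; 25:D/P; 30:E/V; 31:S/M; 32:G/L; 36:D/V.
That gives 10 mismatches out of 36 aligned sites, so the Hamming distance is 10.

10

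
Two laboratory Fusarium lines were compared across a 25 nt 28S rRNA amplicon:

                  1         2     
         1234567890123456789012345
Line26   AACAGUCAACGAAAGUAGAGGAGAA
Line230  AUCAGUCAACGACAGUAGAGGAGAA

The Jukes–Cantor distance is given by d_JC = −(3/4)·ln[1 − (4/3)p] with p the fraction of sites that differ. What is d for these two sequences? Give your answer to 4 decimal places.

Differing sites — 2:A/U; 13:A/C.
p = 2/25 = 0.080000.
d = −0.75 · ln(1 − (4/3)·0.080000) = −0.75 · ln(0.893333) = −0.75 · (-0.112796) = 0.0846.

0.0846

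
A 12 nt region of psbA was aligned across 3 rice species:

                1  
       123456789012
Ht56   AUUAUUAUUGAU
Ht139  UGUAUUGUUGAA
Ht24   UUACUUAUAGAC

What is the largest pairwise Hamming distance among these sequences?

6

Pairwise Hamming distances:
  Ht56 vs Ht139: 4
  Ht56 vs Ht24: 5
  Ht139 vs Ht24: 6
The largest is 6, between Ht139 and Ht24.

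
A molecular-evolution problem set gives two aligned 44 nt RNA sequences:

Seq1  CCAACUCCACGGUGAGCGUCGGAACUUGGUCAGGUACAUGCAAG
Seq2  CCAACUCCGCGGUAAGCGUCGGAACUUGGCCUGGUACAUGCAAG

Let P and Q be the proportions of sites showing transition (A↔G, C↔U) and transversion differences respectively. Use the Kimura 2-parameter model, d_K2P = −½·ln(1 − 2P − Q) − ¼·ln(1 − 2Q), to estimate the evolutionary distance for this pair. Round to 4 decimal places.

0.0983

Differing sites — 9:A/G (Ti); 14:G/A (Ti); 30:U/C (Ti); 32:A/U (Tv).
Of the 4 differences, 3 transitions and 1 transversion over 44 sites: P = 3/44 = 0.068182, Q = 1/44 = 0.022727.
d = −0.5·ln(0.840909) − 0.25·ln(0.954546) = −0.5·(-0.173272) − 0.25·(-0.046519) = 0.0983.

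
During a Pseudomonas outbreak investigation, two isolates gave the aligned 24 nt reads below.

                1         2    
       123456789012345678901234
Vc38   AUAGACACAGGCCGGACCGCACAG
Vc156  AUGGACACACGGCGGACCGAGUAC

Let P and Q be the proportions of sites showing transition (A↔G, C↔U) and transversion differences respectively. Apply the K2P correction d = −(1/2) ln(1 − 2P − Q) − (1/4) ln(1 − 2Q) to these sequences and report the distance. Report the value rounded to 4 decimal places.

0.3709

Differing sites — 3:A/G (Ti); 10:G/C (Tv); 12:C/G (Tv); 20:C/A (Tv); 21:A/G (Ti); 22:C/U (Ti); 24:G/C (Tv).
Of the 7 differences, 3 transitions and 4 transversions over 24 sites: P = 3/24 = 0.125000, Q = 4/24 = 0.166667.
d = −0.5·ln(0.583333) − 0.25·ln(0.666666) = −0.5·(-0.538997) − 0.25·(-0.405466) = 0.3709.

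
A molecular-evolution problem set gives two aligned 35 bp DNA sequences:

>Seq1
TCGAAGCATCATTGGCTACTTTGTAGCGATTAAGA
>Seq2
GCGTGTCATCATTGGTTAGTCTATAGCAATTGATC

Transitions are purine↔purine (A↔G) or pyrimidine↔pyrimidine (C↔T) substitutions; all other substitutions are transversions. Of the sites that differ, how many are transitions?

6

Mismatches occur at site 1 (T→G, transversion), site 4 (A→T, transversion), site 5 (A→G, transition), site 6 (G→T, transversion), site 16 (C→T, transition), site 19 (C→G, transversion), site 21 (T→C, transition), site 23 (G→A, transition), site 28 (G→A, transition), site 32 (A→G, transition), site 34 (G→T, transversion), site 35 (A→C, transversion).
Of the 12 differences, 6 transitions and 6 transversions, so the answer is 6.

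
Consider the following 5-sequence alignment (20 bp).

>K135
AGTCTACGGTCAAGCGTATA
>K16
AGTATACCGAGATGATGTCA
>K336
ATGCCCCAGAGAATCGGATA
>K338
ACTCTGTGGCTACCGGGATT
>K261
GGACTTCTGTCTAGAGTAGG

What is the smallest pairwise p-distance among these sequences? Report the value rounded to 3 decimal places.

0.400

Pairwise Hamming distances:
  K135 vs K16: 10
  K135 vs K336: 9
  K135 vs K338: 10
  K135 vs K261: 8
  K16 vs K336: 12
  K16 vs K338: 14
  K16 vs K261: 14
  K336 vs K338: 12
  K336 vs K261: 14
  K338 vs K261: 15
The smallest is 8 mismatches, between K135 and K261; p = 8/20 = 0.400.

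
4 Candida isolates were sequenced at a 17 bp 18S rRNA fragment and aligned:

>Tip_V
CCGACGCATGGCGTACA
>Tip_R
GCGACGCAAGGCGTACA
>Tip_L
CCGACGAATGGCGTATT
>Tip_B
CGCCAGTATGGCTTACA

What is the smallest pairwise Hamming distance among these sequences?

Pairwise Hamming distances:
  Tip_V vs Tip_R: 2
  Tip_V vs Tip_L: 3
  Tip_V vs Tip_B: 6
  Tip_R vs Tip_L: 5
  Tip_R vs Tip_B: 8
  Tip_L vs Tip_B: 8
The smallest is 2, between Tip_V and Tip_R.

2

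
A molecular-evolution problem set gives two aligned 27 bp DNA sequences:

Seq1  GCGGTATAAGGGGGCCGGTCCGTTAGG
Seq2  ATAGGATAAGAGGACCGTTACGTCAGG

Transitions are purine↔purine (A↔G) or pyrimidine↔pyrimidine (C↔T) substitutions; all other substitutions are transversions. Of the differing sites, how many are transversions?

3

The sequences differ at positions 1 (G/A, transition), 2 (C/T, transition), 3 (G/A, transition), 5 (T/G, transversion), 11 (G/A, transition), 14 (G/A, transition), 18 (G/T, transversion), 20 (C/A, transversion), 24 (T/C, transition).
Of the 9 differences, 6 transitions and 3 transversions, so the answer is 3.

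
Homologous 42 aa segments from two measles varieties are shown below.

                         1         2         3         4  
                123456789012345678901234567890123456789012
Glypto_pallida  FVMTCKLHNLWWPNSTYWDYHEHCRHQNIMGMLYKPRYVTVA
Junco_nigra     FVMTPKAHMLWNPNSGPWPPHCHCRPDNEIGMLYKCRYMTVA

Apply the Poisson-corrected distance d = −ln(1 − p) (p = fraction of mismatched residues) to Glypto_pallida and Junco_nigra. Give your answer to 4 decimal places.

Differing sites — 5:C/P; 7:L/A; 9:N/M; 12:W/N; 16:T/G; 17:Y/P; 19:D/P; 20:Y/P; 22:E/C; 26:H/P; 27:Q/D; 29:I/E; 30:M/I; 36:P/C; 39:V/M.
p = 15/42 = 0.357143.
d = −ln(1 − 0.357143) = −ln(0.642857) = 0.4418.

0.4418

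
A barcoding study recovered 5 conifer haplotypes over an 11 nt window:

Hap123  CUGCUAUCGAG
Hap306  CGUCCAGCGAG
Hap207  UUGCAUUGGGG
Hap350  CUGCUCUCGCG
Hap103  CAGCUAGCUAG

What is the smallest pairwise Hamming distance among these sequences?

Pairwise Hamming distances:
  Hap123 vs Hap306: 4
  Hap123 vs Hap207: 5
  Hap123 vs Hap350: 2
  Hap123 vs Hap103: 3
  Hap306 vs Hap207: 8
  Hap306 vs Hap350: 6
  Hap306 vs Hap103: 4
  Hap207 vs Hap350: 5
  Hap207 vs Hap103: 8
  Hap350 vs Hap103: 5
The smallest is 2, between Hap123 and Hap350.

2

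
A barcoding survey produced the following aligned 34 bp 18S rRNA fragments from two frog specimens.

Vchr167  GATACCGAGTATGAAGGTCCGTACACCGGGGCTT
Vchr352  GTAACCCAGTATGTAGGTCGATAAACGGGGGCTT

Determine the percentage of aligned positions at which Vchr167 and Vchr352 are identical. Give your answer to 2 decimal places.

Differing sites — 2:A/T; 3:T/A; 7:G/C; 14:A/T; 20:C/G; 21:G/A; 24:C/A; 27:C/G.
26 of the 34 sites match, so the percent identity is 26/34 × 100 = 76.47%.

76.47%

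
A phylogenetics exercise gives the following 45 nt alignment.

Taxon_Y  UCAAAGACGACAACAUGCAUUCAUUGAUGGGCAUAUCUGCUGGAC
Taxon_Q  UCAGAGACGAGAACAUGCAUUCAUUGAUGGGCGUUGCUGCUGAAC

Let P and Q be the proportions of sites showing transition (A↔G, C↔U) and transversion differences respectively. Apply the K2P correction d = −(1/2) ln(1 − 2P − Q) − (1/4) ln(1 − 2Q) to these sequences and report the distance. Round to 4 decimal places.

0.1473

Mismatches occur at site 4 (A→G, transition), site 11 (C→G, transversion), site 33 (A→G, transition), site 35 (A→U, transversion), site 36 (U→G, transversion), site 43 (G→A, transition).
Of the 6 differences, 3 transitions and 3 transversions over 45 sites: P = 3/45 = 0.066667, Q = 3/45 = 0.066667.
d = −0.5·ln(0.799999) − 0.25·ln(0.866666) = −0.5·(-0.223145) − 0.25·(-0.143102) = 0.1473.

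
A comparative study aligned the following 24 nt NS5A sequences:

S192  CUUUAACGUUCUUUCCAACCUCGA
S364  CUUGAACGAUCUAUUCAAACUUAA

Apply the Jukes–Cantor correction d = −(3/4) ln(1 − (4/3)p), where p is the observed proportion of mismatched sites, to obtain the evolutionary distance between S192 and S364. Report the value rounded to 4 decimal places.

Mismatches occur at site 4 (U↔G), site 9 (U↔A), site 13 (U↔A), site 15 (C↔U), site 19 (C↔A), site 22 (C↔U), site 23 (G↔A).
p = 7/24 = 0.291667.
d = −0.75 · ln(1 − (4/3)·0.291667) = −0.75 · ln(0.611111) = −0.75 · (-0.492477) = 0.3694.

0.3694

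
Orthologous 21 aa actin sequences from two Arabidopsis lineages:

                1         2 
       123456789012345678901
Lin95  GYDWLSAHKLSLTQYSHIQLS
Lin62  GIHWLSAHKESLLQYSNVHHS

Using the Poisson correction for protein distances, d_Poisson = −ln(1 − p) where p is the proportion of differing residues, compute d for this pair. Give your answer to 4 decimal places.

The sequences differ at positions 2 (Y/I), 3 (D/H), 10 (L/E), 13 (T/L), 17 (H/N), 18 (I/V), 19 (Q/H), 20 (L/H).
p = 8/21 = 0.380952.
d = −ln(1 − 0.380952) = −ln(0.619048) = 0.4796.

0.4796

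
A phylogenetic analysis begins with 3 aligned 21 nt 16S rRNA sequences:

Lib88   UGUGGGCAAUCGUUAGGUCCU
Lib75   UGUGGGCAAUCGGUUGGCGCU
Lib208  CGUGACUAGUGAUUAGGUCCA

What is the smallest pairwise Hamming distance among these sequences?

4

Pairwise Hamming distances:
  Lib88 vs Lib75: 4
  Lib88 vs Lib208: 8
  Lib75 vs Lib208: 12
The smallest is 4, between Lib88 and Lib75.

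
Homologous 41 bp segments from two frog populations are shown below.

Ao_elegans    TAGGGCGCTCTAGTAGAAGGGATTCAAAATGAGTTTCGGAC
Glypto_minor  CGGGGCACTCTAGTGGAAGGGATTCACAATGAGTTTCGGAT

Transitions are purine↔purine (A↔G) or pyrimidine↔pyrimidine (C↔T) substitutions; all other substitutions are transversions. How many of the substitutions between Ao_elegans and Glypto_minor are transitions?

The sequences differ at positions 1 (T/C, transition), 2 (A/G, transition), 7 (G/A, transition), 15 (A/G, transition), 27 (A/C, transversion), 41 (C/T, transition).
Of the 6 differences, 5 transitions and 1 transversion, so the answer is 5.

5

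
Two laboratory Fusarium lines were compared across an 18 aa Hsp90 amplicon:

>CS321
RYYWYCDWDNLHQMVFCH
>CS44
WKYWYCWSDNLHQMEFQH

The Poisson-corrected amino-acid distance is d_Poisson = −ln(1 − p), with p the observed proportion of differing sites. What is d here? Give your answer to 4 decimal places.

Mismatches occur at site 1 (R/W), site 2 (Y/K), site 7 (D/W), site 8 (W/S), site 15 (V/E), site 17 (C/Q).
p = 6/18 = 0.333333.
d = −ln(1 − 0.333333) = −ln(0.666667) = 0.4055.

0.4055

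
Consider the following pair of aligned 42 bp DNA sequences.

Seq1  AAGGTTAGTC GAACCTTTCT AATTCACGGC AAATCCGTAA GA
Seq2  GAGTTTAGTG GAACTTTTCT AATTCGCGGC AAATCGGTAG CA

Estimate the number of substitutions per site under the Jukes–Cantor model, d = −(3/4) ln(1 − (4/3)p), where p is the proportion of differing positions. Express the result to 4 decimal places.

Differing sites — 1:A/G; 4:G/T; 10:C/G; 15:C/T; 26:A/G; 36:C/G; 40:A/G; 41:G/C.
p = 8/42 = 0.190476.
d = −0.75 · ln(1 − (4/3)·0.190476) = −0.75 · ln(0.746032) = −0.75 · (-0.292987) = 0.2197.

0.2197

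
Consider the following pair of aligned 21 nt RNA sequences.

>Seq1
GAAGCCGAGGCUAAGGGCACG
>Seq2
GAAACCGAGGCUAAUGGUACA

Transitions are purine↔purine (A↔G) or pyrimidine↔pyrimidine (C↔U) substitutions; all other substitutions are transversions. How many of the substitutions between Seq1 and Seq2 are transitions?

Mismatches occur at site 4 (G→A, transition), site 15 (G→U, transversion), site 18 (C→U, transition), site 21 (G→A, transition).
Of the 4 differences, 3 transitions and 1 transversion, so the answer is 3.

3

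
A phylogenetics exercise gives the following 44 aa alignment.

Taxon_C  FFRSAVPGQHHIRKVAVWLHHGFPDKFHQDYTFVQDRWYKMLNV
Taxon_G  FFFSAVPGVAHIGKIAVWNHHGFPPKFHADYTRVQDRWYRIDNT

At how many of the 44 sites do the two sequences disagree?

13

Differing sites — 3:R/F; 9:Q/V; 10:H/A; 13:R/G; 15:V/I; 19:L/N; 25:D/P; 29:Q/A; 33:F/R; 40:K/R; 41:M/I; 42:L/D; 44:V/T.
That gives 13 mismatches out of 44 aligned sites, so the Hamming distance is 13.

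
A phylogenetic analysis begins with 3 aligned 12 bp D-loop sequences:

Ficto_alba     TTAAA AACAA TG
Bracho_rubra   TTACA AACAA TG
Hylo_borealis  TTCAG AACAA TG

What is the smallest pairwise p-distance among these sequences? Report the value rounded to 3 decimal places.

0.083

Pairwise Hamming distances:
  Ficto_alba vs Bracho_rubra: 1
  Ficto_alba vs Hylo_borealis: 2
  Bracho_rubra vs Hylo_borealis: 3
The smallest is 1 mismatch, between Ficto_alba and Bracho_rubra; p = 1/12 = 0.083.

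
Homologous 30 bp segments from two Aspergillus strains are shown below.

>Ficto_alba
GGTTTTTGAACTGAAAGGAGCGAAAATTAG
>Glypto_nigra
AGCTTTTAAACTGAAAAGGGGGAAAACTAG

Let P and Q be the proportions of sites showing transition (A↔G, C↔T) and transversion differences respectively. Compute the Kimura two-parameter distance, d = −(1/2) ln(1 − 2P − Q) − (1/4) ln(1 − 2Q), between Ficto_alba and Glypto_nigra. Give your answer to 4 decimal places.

0.3012

Differing sites — 1:G/A (Ti); 3:T/C (Ti); 8:G/A (Ti); 17:G/A (Ti); 19:A/G (Ti); 21:C/G (Tv); 27:T/C (Ti).
Of the 7 differences, 6 transitions and 1 transversion over 30 sites: P = 6/30 = 0.200000, Q = 1/30 = 0.033333.
d = −0.5·ln(0.566667) − 0.25·ln(0.933334) = −0.5·(-0.567983) − 0.25·(-0.068992) = 0.3012.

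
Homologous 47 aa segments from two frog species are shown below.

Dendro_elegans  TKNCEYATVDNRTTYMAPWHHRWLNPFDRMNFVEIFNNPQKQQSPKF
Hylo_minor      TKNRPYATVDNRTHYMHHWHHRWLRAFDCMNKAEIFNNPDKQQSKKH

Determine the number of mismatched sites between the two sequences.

13

Mismatches occur at site 4 (C→R), site 5 (E→P), site 14 (T→H), site 17 (A→H), site 18 (P→H), site 25 (N→R), site 26 (P→A), site 29 (R→C), site 32 (F→K), site 33 (V→A), site 40 (Q→D), site 45 (P→K), site 47 (F→H).
That gives 13 mismatches out of 47 aligned sites, so the Hamming distance is 13.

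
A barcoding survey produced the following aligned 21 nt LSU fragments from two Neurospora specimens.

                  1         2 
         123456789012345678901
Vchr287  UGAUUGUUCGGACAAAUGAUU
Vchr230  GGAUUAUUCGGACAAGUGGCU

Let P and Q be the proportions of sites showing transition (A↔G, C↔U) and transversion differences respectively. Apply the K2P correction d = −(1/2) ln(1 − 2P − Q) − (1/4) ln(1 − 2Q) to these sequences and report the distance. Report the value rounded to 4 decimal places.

The sequences differ at positions 1 (U/G, transversion), 6 (G/A, transition), 16 (A/G, transition), 19 (A/G, transition), 20 (U/C, transition).
Of the 5 differences, 4 transitions and 1 transversion over 21 sites: P = 4/21 = 0.190476, Q = 1/21 = 0.047619.
d = −0.5·ln(0.571429) − 0.25·ln(0.904762) = −0.5·(-0.559615) − 0.25·(-0.100083) = 0.3048.

0.3048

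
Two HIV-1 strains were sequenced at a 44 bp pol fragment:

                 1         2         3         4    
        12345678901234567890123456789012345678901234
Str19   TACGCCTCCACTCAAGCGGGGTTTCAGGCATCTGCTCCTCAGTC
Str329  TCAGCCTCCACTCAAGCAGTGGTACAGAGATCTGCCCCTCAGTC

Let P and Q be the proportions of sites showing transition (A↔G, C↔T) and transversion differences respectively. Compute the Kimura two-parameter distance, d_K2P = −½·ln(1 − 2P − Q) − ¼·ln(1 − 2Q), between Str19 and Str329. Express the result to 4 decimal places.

The sequences differ at positions 2 (A/C, transversion), 3 (C/A, transversion), 18 (G/A, transition), 20 (G/T, transversion), 22 (T/G, transversion), 24 (T/A, transversion), 28 (G/A, transition), 29 (C/G, transversion), 36 (T/C, transition).
Of the 9 differences, 3 transitions and 6 transversions over 44 sites: P = 3/44 = 0.068182, Q = 6/44 = 0.136364.
d = −0.5·ln(0.727272) − 0.25·ln(0.727272) = −0.5·(-0.318455) − 0.25·(-0.318455) = 0.2388.

0.2388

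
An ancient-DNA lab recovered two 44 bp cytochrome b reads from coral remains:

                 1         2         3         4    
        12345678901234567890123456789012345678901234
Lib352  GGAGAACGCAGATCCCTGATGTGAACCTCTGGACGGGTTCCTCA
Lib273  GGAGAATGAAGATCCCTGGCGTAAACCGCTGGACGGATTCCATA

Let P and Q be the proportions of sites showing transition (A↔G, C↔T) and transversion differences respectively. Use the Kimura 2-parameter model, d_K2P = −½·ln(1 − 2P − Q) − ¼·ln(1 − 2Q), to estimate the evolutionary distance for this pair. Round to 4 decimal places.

0.2451

Mismatches occur at site 7 (C↔T, transition), site 9 (C↔A, transversion), site 19 (A↔G, transition), site 20 (T↔C, transition), site 23 (G↔A, transition), site 28 (T↔G, transversion), site 37 (G↔A, transition), site 42 (T↔A, transversion), site 43 (C↔T, transition).
Of the 9 differences, 6 transitions and 3 transversions over 44 sites: P = 6/44 = 0.136364, Q = 3/44 = 0.068182.
d = −0.5·ln(0.659090) − 0.25·ln(0.863636) = −0.5·(-0.416895) − 0.25·(-0.146604) = 0.2451.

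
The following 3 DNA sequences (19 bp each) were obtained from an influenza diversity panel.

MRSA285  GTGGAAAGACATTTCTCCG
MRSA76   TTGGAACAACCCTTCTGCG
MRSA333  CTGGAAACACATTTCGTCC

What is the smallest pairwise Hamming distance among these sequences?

5

Pairwise Hamming distances:
  MRSA285 vs MRSA76: 6
  MRSA285 vs MRSA333: 5
  MRSA76 vs MRSA333: 8
The smallest is 5, between MRSA285 and MRSA333.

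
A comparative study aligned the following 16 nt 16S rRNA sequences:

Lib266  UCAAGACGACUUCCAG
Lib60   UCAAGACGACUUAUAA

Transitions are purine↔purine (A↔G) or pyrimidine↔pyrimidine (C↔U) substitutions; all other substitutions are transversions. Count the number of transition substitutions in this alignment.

2

Mismatches occur at site 13 (C↔A, transversion), site 14 (C↔U, transition), site 16 (G↔A, transition).
Of the 3 differences, 2 transitions and 1 transversion, so the answer is 2.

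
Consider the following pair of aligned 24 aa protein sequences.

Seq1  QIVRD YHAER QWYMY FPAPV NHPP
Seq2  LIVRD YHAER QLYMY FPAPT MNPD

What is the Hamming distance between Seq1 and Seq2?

6

Mismatches occur at site 1 (Q/L), site 12 (W/L), site 20 (V/T), site 21 (N/M), site 22 (H/N), site 24 (P/D).
That gives 6 mismatches out of 24 aligned sites, so the Hamming distance is 6.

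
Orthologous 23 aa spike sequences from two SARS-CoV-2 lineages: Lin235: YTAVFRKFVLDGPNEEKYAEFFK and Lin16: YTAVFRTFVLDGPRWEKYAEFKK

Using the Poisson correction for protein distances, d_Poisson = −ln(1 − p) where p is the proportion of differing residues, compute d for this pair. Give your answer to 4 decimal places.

0.1911

The sequences differ at positions 7 (K/T), 14 (N/R), 15 (E/W), 22 (F/K).
p = 4/23 = 0.173913.
d = −ln(1 − 0.173913) = −ln(0.826087) = 0.1911.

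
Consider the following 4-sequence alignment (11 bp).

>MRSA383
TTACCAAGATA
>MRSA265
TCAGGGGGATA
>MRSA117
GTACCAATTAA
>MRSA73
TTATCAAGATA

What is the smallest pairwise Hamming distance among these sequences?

Pairwise Hamming distances:
  MRSA383 vs MRSA265: 5
  MRSA383 vs MRSA117: 4
  MRSA383 vs MRSA73: 1
  MRSA265 vs MRSA117: 9
  MRSA265 vs MRSA73: 5
  MRSA117 vs MRSA73: 5
The smallest is 1, between MRSA383 and MRSA73.

1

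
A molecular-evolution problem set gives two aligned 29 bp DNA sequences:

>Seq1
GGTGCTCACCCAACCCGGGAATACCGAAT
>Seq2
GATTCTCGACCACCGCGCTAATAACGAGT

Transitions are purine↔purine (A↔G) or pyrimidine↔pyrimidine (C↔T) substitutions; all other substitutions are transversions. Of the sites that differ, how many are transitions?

Differing sites — 2:G/A (Ti); 4:G/T (Tv); 8:A/G (Ti); 9:C/A (Tv); 13:A/C (Tv); 15:C/G (Tv); 18:G/C (Tv); 19:G/T (Tv); 24:C/A (Tv); 28:A/G (Ti).
Of the 10 differences, 3 transitions and 7 transversions, so the answer is 3.

3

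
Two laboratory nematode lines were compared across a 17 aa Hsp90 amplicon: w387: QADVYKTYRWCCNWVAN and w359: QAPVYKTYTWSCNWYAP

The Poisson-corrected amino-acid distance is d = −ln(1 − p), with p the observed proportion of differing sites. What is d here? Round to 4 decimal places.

Differing sites — 3:D/P; 9:R/T; 11:C/S; 15:V/Y; 17:N/P.
p = 5/17 = 0.294118.
d = −ln(1 − 0.294118) = −ln(0.705882) = 0.3483.

0.3483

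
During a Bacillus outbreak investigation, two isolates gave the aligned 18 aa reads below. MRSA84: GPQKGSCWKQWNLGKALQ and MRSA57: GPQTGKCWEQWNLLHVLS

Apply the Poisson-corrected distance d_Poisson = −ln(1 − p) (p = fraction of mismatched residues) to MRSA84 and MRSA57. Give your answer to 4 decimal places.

Differing sites — 4:K/T; 6:S/K; 9:K/E; 14:G/L; 15:K/H; 16:A/V; 18:Q/S.
p = 7/18 = 0.388889.
d = −ln(1 − 0.388889) = −ln(0.611111) = 0.4925.

0.4925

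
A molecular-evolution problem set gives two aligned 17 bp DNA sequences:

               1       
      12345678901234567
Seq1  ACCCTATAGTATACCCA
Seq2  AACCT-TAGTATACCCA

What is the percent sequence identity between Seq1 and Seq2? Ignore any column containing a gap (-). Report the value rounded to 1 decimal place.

93.8%

Excluding the 1 gap column leaves 16 comparable sites.
The sequences differ at position 2 (C/A).
15 of the 16 comparable sites match, so the percent identity is 15/16 × 100 = 93.8%.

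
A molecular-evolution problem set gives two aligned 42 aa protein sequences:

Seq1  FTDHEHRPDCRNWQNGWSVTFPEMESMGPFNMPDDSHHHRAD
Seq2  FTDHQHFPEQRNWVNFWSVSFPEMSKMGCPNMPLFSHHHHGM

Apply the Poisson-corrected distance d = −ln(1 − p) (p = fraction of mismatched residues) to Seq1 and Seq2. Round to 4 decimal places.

Differing sites — 5:E/Q; 7:R/F; 9:D/E; 10:C/Q; 14:Q/V; 16:G/F; 20:T/S; 25:E/S; 26:S/K; 29:P/C; 30:F/P; 34:D/L; 35:D/F; 40:R/H; 41:A/G; 42:D/M.
p = 16/42 = 0.380952.
d = −ln(1 − 0.380952) = −ln(0.619048) = 0.4796.

0.4796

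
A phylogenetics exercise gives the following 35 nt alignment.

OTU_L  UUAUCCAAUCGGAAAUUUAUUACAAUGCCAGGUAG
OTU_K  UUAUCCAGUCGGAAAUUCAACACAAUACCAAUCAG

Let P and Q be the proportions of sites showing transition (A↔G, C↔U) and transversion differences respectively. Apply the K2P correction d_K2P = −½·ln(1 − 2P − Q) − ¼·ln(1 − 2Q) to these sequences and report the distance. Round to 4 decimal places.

Differing sites — 8:A/G (Ti); 18:U/C (Ti); 20:U/A (Tv); 21:U/C (Ti); 27:G/A (Ti); 31:G/A (Ti); 32:G/U (Tv); 33:U/C (Ti).
Of the 8 differences, 6 transitions and 2 transversions over 35 sites: P = 6/35 = 0.171429, Q = 2/35 = 0.057143.
d = −0.5·ln(0.599999) − 0.25·ln(0.885714) = −0.5·(-0.510827) − 0.25·(-0.121361) = 0.2858.

0.2858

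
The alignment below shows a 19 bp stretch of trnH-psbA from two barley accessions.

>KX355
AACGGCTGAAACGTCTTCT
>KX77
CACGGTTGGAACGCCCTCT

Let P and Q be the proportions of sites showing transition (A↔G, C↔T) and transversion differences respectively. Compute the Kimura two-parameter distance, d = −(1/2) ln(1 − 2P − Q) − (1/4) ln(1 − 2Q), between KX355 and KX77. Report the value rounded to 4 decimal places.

The sequences differ at positions 1 (A/C, transversion), 6 (C/T, transition), 9 (A/G, transition), 14 (T/C, transition), 16 (T/C, transition).
Of the 5 differences, 4 transitions and 1 transversion over 19 sites: P = 4/19 = 0.210526, Q = 1/19 = 0.052632.
d = −0.5·ln(0.526316) − 0.25·ln(0.894736) = −0.5·(-0.641853) − 0.25·(-0.111227) = 0.3487.

0.3487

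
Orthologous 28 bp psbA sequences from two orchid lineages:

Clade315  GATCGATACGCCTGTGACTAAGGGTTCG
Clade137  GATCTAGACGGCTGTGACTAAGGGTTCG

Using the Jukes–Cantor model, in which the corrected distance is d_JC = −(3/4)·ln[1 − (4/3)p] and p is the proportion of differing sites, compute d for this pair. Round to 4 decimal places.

Differing sites — 5:G/T; 7:T/G; 11:C/G.
p = 3/28 = 0.107143.
d = −0.75 · ln(1 − (4/3)·0.107143) = −0.75 · ln(0.857143) = −0.75 · (-0.154151) = 0.1156.

0.1156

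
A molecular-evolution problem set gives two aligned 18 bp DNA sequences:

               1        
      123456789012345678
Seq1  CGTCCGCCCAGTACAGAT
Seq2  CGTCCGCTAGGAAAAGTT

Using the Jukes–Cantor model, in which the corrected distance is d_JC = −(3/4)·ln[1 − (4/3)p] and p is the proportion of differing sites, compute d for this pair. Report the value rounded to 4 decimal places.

0.4408

The sequences differ at positions 8 (C/T), 9 (C/A), 10 (A/G), 12 (T/A), 14 (C/A), 17 (A/T).
p = 6/18 = 0.333333.
d = −0.75 · ln(1 − (4/3)·0.333333) = −0.75 · ln(0.555556) = −0.75 · (-0.587786) = 0.4408.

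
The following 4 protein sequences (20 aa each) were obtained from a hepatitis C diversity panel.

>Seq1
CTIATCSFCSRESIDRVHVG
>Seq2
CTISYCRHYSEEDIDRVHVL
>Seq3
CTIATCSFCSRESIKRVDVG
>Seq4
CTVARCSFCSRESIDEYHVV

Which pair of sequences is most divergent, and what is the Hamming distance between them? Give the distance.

11

Pairwise Hamming distances:
  Seq1 vs Seq2: 8
  Seq1 vs Seq3: 2
  Seq1 vs Seq4: 5
  Seq2 vs Seq3: 10
  Seq2 vs Seq4: 11
  Seq3 vs Seq4: 7
The largest is 11, between Seq2 and Seq4.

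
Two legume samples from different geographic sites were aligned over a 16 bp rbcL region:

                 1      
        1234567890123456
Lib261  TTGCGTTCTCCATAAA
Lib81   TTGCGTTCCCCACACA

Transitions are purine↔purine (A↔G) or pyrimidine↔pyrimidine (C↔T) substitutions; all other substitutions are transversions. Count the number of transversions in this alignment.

1

Differing sites — 9:T/C (Ti); 13:T/C (Ti); 15:A/C (Tv).
Of the 3 differences, 2 transitions and 1 transversion, so the answer is 1.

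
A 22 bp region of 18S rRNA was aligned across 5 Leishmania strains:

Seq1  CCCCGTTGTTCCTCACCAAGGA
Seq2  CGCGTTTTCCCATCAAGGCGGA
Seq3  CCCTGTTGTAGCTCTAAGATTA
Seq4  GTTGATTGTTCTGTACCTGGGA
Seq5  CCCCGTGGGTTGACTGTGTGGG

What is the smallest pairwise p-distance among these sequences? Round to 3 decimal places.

0.409

Pairwise Hamming distances:
  Seq1 vs Seq2: 11
  Seq1 vs Seq3: 9
  Seq1 vs Seq4: 10
  Seq1 vs Seq5: 11
  Seq2 vs Seq3: 13
  Seq2 vs Seq4: 14
  Seq2 vs Seq5: 15
  Seq3 vs Seq4: 17
  Seq3 vs Seq5: 13
  Seq4 vs Seq5: 17
The smallest is 9 mismatches, between Seq1 and Seq3; p = 9/22 = 0.409.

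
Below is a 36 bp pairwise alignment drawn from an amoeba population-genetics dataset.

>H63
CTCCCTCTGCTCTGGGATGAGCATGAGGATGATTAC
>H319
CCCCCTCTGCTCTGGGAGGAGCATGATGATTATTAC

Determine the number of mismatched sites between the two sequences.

Differing sites — 2:T/C; 18:T/G; 27:G/T; 31:G/T.
That gives 4 mismatches out of 36 aligned sites, so the Hamming distance is 4.

4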